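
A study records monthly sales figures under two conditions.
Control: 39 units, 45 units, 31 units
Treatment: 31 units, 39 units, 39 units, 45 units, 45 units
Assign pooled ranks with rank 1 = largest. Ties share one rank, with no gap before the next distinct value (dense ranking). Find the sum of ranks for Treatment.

9

Sorted (descending): 45, 45, 45, 39, 39, 39, 31, 31
The 3 values of 45 share dense rank 1.
The 3 values of 39 share dense rank 2.
The 2 values of 31 share dense rank 3.
Treatment values → pooled ranks: 31→3, 39→2, 39→2, 45→1, 45→1
Rank sum = 3 + 2 + 2 + 1 + 1 = 9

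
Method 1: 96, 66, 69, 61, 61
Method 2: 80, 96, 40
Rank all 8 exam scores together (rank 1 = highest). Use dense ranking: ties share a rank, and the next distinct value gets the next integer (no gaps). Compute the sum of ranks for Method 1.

Sorted (descending): 96, 96, 80, 69, 66, 61, 61, 40
The 2 values of 96 share dense rank 1.
The 2 values of 61 share dense rank 5.
Remaining distinct values take the next consecutive integers.
Method 1 values → pooled ranks: 96→1, 66→4, 69→3, 61→5, 61→5
Rank sum = 1 + 4 + 3 + 5 + 5 = 18

18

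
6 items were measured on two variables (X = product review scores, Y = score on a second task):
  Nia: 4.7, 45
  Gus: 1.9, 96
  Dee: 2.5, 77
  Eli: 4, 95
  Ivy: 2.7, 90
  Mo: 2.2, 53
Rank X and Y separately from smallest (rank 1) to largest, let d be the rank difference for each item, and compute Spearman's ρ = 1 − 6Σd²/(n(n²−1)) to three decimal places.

-0.429

Ranks of variable 1: 6, 1, 3, 5, 4, 2
Ranks of variable 2: 1, 6, 3, 5, 4, 2
d = r₁ − r₂: 5, -5, 0, 0, 0, 0
d²: 25, 25, 0, 0, 0, 0; Σd² = 50
ρ = 1 − 6·50/(6·35) = 1 − 300/210 = -0.429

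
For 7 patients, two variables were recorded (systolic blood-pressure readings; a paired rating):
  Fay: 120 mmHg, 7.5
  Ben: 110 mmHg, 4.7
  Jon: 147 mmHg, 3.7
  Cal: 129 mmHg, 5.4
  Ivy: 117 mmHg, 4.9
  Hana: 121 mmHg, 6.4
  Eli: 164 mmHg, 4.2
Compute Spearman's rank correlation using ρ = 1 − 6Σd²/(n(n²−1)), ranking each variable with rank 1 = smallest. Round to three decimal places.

Ranks of variable 1: 3, 1, 6, 5, 2, 4, 7
Ranks of variable 2: 7, 3, 1, 5, 4, 6, 2
d = r₁ − r₂: -4, -2, 5, 0, -2, -2, 5
d²: 16, 4, 25, 0, 4, 4, 25; Σd² = 78
ρ = 1 − 6·78/(7·48) = 1 − 468/336 = -0.393

-0.393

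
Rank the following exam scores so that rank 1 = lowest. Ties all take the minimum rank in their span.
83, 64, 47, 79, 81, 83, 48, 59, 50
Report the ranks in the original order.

Sorted (ascending): 47, 48, 50, 59, 64, 79, 81, 83, 83
The 2 values of 83 occupy positions 8–9 → each gets rank 8.

8, 5, 1, 6, 7, 8, 2, 4, 3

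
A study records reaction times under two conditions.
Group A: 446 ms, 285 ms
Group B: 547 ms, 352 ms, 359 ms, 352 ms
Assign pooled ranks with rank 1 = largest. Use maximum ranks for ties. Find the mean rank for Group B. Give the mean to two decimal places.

Sorted (descending): 547, 446, 359, 352, 352, 285
The 2 values of 352 occupy positions 4–5 → each gets rank 5.
Group B values → pooled ranks: 547→1, 352→5, 359→3, 352→5
Mean rank = (1 + 5 + 3 + 5) / 4 = 3.50

3.50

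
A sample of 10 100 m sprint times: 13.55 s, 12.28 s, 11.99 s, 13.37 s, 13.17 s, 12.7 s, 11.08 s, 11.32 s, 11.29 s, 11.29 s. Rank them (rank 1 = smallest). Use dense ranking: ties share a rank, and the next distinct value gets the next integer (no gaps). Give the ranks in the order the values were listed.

9, 5, 4, 8, 7, 6, 1, 3, 2, 2

Sorted (ascending): 11.08, 11.29, 11.29, 11.32, 11.99, 12.28, 12.7, 13.17, 13.37, 13.55
The 2 values of 11.29 share dense rank 2.
Remaining distinct values take the next consecutive integers.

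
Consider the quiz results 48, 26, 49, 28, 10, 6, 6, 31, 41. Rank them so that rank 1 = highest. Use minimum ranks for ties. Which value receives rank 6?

Sorted (descending): 49, 48, 41, 31, 28, 26, 10, 6, 6
The 2 values of 6 occupy positions 8–9 → each gets rank 8.
Rank 6 → value 26.

26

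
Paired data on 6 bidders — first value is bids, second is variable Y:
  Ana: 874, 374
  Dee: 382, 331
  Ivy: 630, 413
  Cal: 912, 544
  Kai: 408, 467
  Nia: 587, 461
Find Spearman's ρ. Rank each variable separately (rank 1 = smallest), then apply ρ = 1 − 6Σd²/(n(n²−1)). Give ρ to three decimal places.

0.429

Ranks of variable 1: 5, 1, 4, 6, 2, 3
Ranks of variable 2: 2, 1, 3, 6, 5, 4
d = r₁ − r₂: 3, 0, 1, 0, -3, -1
d²: 9, 0, 1, 0, 9, 1; Σd² = 20
ρ = 1 − 6·20/(6·35) = 1 − 120/210 = 0.429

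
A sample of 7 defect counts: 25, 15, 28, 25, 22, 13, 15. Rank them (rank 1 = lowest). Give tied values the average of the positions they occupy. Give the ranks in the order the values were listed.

5.5, 2.5, 7, 5.5, 4, 1, 2.5

Sorted (ascending): 13, 15, 15, 22, 25, 25, 28
The 2 values of 15 occupy positions 2–3 → average rank (2+3)/2 = 2.5.
The 2 values of 25 occupy positions 5–6 → average rank (5+6)/2 = 5.5.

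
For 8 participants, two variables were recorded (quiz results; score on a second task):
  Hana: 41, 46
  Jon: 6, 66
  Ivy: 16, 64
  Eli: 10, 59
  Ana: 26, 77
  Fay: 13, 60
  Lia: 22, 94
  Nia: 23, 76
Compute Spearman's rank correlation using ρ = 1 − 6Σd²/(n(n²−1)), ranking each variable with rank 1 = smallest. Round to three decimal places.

0.119

Ranks of variable 1: 8, 1, 4, 2, 7, 3, 5, 6
Ranks of variable 2: 1, 5, 4, 2, 7, 3, 8, 6
d = r₁ − r₂: 7, -4, 0, 0, 0, 0, -3, 0
d²: 49, 16, 0, 0, 0, 0, 9, 0; Σd² = 74
ρ = 1 − 6·74/(8·63) = 1 − 444/504 = 0.119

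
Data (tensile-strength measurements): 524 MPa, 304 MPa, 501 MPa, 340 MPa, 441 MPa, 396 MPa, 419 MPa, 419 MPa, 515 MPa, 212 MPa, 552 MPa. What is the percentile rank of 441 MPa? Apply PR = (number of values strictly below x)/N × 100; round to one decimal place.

N = 11.
Strictly below 441: 6. Equal to 441: 1.
PR = 6/11 × 100 = 54.5

54.5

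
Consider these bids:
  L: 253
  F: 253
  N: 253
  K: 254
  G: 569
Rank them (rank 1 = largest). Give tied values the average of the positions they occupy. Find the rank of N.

4

Sorted (descending): 569, 254, 253, 253, 253
The 3 values of 253 occupy positions 3–5 → average rank 4.
N has value 253 → rank 4.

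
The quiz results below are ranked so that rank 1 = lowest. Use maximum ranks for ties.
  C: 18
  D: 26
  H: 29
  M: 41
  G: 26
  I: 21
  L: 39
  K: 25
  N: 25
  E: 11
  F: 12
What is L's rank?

Sorted (ascending): 11, 12, 18, 21, 25, 25, 26, 26, 29, 39, 41
The 2 values of 25 occupy positions 5–6 → each gets rank 6.
The 2 values of 26 occupy positions 7–8 → each gets rank 8.
L has value 39 → rank 10.

10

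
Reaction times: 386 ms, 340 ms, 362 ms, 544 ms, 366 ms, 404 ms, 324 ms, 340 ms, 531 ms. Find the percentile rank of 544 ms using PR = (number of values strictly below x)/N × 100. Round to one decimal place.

N = 9.
Strictly below 544: 8. Equal to 544: 1.
PR = 8/9 × 100 = 88.9

88.9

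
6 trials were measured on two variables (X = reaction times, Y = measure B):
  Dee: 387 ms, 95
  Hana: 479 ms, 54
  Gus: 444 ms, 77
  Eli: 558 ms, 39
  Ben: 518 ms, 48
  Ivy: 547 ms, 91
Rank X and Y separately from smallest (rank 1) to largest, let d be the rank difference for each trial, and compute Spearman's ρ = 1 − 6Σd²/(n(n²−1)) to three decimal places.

Ranks of variable 1: 1, 3, 2, 6, 4, 5
Ranks of variable 2: 6, 3, 4, 1, 2, 5
d = r₁ − r₂: -5, 0, -2, 5, 2, 0
d²: 25, 0, 4, 25, 4, 0; Σd² = 58
ρ = 1 − 6·58/(6·35) = 1 − 348/210 = -0.657

-0.657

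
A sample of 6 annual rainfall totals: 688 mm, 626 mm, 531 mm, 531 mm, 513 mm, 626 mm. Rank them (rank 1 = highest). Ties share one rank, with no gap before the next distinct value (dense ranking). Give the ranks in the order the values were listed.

1, 2, 3, 3, 4, 2

Sorted (descending): 688, 626, 626, 531, 531, 513
The 2 values of 626 share dense rank 2.
The 2 values of 531 share dense rank 3.
Remaining distinct values take the next consecutive integers.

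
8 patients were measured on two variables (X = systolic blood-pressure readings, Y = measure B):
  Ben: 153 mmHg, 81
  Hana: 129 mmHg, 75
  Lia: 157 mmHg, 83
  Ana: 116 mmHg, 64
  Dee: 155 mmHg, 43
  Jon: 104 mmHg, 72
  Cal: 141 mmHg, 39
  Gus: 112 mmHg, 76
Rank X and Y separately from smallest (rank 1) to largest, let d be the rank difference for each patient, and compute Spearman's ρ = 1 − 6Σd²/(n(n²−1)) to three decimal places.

Ranks of variable 1: 6, 4, 8, 3, 7, 1, 5, 2
Ranks of variable 2: 7, 5, 8, 3, 2, 4, 1, 6
d = r₁ − r₂: -1, -1, 0, 0, 5, -3, 4, -4
d²: 1, 1, 0, 0, 25, 9, 16, 16; Σd² = 68
ρ = 1 − 6·68/(8·63) = 1 − 408/504 = 0.190

0.190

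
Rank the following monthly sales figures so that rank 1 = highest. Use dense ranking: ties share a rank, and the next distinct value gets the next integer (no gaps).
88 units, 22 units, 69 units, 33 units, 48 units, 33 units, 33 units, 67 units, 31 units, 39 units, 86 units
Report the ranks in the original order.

1, 9, 3, 7, 5, 7, 7, 4, 8, 6, 2

Sorted (descending): 88, 86, 69, 67, 48, 39, 33, 33, 33, 31, 22
The 3 values of 33 share dense rank 7.
Remaining distinct values take the next consecutive integers.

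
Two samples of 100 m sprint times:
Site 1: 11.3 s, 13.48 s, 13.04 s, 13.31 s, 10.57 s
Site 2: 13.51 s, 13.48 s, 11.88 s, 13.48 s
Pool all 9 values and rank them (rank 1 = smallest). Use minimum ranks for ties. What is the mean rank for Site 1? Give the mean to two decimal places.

3.60

Sorted (ascending): 10.57, 11.3, 11.88, 13.04, 13.31, 13.48, 13.48, 13.48, 13.51
The 3 values of 13.48 occupy positions 6–8 → each gets rank 6.
Site 1 values → pooled ranks: 11.3→2, 13.48→6, 13.04→4, 13.31→5, 10.57→1
Mean rank = (2 + 6 + 4 + 5 + 1) / 5 = 3.60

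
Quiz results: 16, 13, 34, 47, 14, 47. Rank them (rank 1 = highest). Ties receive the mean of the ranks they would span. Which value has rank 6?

Sorted (descending): 47, 47, 34, 16, 14, 13
The 2 values of 47 occupy positions 1–2 → average rank (1+2)/2 = 1.5.
Rank 6 → value 13.

13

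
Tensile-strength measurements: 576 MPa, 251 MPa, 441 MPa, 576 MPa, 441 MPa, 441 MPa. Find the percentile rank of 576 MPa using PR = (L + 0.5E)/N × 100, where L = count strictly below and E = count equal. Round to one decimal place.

N = 6.
Strictly below 576: 4. Equal to 576: 2.
PR = (4 + 0.5·2)/6 × 100 = 83.3

83.3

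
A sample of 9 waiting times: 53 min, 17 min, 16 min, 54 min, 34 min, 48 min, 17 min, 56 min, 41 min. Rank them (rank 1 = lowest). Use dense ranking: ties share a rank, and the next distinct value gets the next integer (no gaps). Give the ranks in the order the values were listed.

Sorted (ascending): 16, 17, 17, 34, 41, 48, 53, 54, 56
The 2 values of 17 share dense rank 2.
Remaining distinct values take the next consecutive integers.

6, 2, 1, 7, 3, 5, 2, 8, 4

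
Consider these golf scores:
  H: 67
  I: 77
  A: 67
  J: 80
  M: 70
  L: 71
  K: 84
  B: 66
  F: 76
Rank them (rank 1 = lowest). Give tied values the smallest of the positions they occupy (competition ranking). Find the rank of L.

Sorted (ascending): 66, 67, 67, 70, 71, 76, 77, 80, 84
The 2 values of 67 occupy positions 2–3 → each gets rank 2.
L has value 71 → rank 5.

5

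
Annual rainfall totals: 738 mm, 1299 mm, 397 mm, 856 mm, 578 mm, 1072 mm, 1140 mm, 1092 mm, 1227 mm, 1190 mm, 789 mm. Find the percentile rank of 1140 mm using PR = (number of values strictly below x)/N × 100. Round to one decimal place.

63.6

N = 11.
Strictly below 1140: 7. Equal to 1140: 1.
PR = 7/11 × 100 = 63.6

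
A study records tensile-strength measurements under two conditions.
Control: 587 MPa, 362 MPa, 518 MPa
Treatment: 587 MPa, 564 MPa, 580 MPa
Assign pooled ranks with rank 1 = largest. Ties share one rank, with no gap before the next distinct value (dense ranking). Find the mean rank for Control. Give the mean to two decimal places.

3.33

Sorted (descending): 587, 587, 580, 564, 518, 362
The 2 values of 587 share dense rank 1.
Remaining distinct values take the next consecutive integers.
Control values → pooled ranks: 587→1, 362→5, 518→4
Mean rank = (1 + 5 + 4) / 3 = 3.33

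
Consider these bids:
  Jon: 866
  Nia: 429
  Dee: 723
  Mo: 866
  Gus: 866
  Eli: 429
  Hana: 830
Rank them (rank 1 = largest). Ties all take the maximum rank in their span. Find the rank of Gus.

3

Sorted (descending): 866, 866, 866, 830, 723, 429, 429
The 3 values of 866 occupy positions 1–3 → each gets rank 3.
The 2 values of 429 occupy positions 6–7 → each gets rank 7.
Gus has value 866 → rank 3.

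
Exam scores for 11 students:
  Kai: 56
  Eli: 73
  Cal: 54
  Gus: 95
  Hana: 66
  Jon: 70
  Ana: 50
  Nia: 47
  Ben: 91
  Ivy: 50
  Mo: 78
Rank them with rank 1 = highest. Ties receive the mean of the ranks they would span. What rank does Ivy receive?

9.5

Sorted (descending): 95, 91, 78, 73, 70, 66, 56, 54, 50, 50, 47
The 2 values of 50 occupy positions 9–10 → average rank (9+10)/2 = 9.5.
Ivy has value 50 → rank 9.5.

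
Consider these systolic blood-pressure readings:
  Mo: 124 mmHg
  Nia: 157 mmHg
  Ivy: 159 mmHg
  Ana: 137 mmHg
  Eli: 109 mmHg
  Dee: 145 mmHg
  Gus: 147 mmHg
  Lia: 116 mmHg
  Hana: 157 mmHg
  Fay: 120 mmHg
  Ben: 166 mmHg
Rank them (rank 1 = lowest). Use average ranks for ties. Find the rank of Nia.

8.5

Sorted (ascending): 109, 116, 120, 124, 137, 145, 147, 157, 157, 159, 166
The 2 values of 157 occupy positions 8–9 → average rank (8+9)/2 = 8.5.
Nia has value 157 mmHg → rank 8.5.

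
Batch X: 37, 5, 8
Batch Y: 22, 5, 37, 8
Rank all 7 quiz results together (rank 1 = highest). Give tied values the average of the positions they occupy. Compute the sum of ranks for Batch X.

Sorted (descending): 37, 37, 22, 8, 8, 5, 5
The 2 values of 37 occupy positions 1–2 → average rank (1+2)/2 = 1.5.
The 2 values of 8 occupy positions 4–5 → average rank (4+5)/2 = 4.5.
The 2 values of 5 occupy positions 6–7 → average rank (6+7)/2 = 6.5.
Batch X values → pooled ranks: 37→1.5, 5→6.5, 8→4.5
Rank sum = 1.5 + 6.5 + 4.5 = 12.5

12.5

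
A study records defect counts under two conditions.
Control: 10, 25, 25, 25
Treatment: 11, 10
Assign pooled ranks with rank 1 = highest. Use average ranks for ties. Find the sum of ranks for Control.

11.5

Sorted (descending): 25, 25, 25, 11, 10, 10
The 3 values of 25 occupy positions 1–3 → average rank 2.
The 2 values of 10 occupy positions 5–6 → average rank (5+6)/2 = 5.5.
Control values → pooled ranks: 10→5.5, 25→2, 25→2, 25→2
Rank sum = 5.5 + 2 + 2 + 2 = 11.5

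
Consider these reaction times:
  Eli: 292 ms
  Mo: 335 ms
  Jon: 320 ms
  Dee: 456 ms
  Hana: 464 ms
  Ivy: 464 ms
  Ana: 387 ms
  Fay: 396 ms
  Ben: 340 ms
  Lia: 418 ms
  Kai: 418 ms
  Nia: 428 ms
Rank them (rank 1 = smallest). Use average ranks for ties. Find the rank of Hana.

11.5

Sorted (ascending): 292, 320, 335, 340, 387, 396, 418, 418, 428, 456, 464, 464
The 2 values of 418 occupy positions 7–8 → average rank (7+8)/2 = 7.5.
The 2 values of 464 occupy positions 11–12 → average rank (11+12)/2 = 11.5.
Hana has value 464 ms → rank 11.5.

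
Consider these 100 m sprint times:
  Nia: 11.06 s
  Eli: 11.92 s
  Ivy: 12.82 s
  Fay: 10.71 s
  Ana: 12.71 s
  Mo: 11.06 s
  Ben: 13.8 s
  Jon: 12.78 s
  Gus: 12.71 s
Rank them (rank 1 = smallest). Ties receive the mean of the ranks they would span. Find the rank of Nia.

Sorted (ascending): 10.71, 11.06, 11.06, 11.92, 12.71, 12.71, 12.78, 12.82, 13.8
The 2 values of 11.06 occupy positions 2–3 → average rank (2+3)/2 = 2.5.
The 2 values of 12.71 occupy positions 5–6 → average rank (5+6)/2 = 5.5.
Nia has value 11.06 s → rank 2.5.

2.5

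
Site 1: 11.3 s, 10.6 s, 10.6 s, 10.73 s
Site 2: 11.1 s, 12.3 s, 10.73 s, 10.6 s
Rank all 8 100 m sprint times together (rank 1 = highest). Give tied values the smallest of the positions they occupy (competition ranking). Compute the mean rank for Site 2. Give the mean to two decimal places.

3.50

Sorted (descending): 12.3, 11.3, 11.1, 10.73, 10.73, 10.6, 10.6, 10.6
The 2 values of 10.73 occupy positions 4–5 → each gets rank 4.
The 3 values of 10.6 occupy positions 6–8 → each gets rank 6.
Site 2 values → pooled ranks: 11.1→3, 12.3→1, 10.73→4, 10.6→6
Mean rank = (3 + 1 + 4 + 6) / 4 = 3.50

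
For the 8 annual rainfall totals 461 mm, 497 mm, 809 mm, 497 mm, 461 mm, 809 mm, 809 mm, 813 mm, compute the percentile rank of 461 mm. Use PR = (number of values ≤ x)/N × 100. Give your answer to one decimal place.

25.0

N = 8.
Strictly below 461: 0. Equal to 461: 2.
PR = 2/8 × 100 = 25.0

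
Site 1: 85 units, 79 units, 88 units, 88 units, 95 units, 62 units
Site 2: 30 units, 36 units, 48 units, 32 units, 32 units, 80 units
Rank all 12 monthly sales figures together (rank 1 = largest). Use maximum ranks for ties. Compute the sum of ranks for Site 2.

56

Sorted (descending): 95, 88, 88, 85, 80, 79, 62, 48, 36, 32, 32, 30
The 2 values of 88 occupy positions 2–3 → each gets rank 3.
The 2 values of 32 occupy positions 10–11 → each gets rank 11.
Site 2 values → pooled ranks: 30→12, 36→9, 48→8, 32→11, 32→11, 80→5
Rank sum = 12 + 9 + 8 + 11 + 11 + 5 = 56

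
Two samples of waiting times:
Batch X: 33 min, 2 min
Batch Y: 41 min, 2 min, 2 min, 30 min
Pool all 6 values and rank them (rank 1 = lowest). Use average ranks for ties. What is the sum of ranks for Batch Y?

14

Sorted (ascending): 2, 2, 2, 30, 33, 41
The 3 values of 2 occupy positions 1–3 → average rank 2.
Batch Y values → pooled ranks: 41→6, 2→2, 2→2, 30→4
Rank sum = 6 + 2 + 2 + 4 = 14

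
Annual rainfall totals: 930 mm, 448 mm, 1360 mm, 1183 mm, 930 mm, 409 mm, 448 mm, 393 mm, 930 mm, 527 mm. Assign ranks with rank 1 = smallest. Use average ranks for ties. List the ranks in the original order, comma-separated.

7, 3.5, 10, 9, 7, 2, 3.5, 1, 7, 5

Sorted (ascending): 393, 409, 448, 448, 527, 930, 930, 930, 1183, 1360
The 2 values of 448 occupy positions 3–4 → average rank (3+4)/2 = 3.5.
The 3 values of 930 occupy positions 6–8 → average rank 7.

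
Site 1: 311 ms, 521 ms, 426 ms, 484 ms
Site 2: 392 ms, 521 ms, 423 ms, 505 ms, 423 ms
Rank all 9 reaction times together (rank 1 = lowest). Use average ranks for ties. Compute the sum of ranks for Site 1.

20.5

Sorted (ascending): 311, 392, 423, 423, 426, 484, 505, 521, 521
The 2 values of 423 occupy positions 3–4 → average rank (3+4)/2 = 3.5.
The 2 values of 521 occupy positions 8–9 → average rank (8+9)/2 = 8.5.
Site 1 values → pooled ranks: 311→1, 521→8.5, 426→5, 484→6
Rank sum = 1 + 8.5 + 5 + 6 = 20.5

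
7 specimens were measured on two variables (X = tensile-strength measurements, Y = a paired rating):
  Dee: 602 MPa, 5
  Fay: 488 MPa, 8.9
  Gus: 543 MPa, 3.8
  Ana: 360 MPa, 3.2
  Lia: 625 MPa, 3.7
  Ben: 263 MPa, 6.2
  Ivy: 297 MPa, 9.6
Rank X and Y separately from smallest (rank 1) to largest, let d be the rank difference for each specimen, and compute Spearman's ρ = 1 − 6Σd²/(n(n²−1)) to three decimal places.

-0.464

Ranks of variable 1: 6, 4, 5, 3, 7, 1, 2
Ranks of variable 2: 4, 6, 3, 1, 2, 5, 7
d = r₁ − r₂: 2, -2, 2, 2, 5, -4, -5
d²: 4, 4, 4, 4, 25, 16, 25; Σd² = 82
ρ = 1 − 6·82/(7·48) = 1 − 492/336 = -0.464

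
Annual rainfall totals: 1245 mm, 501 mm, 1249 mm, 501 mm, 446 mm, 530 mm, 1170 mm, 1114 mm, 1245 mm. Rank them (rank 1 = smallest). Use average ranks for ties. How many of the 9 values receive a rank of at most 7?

6

Sorted (ascending): 446, 501, 501, 530, 1114, 1170, 1245, 1245, 1249
The 2 values of 501 occupy positions 2–3 → average rank (2+3)/2 = 2.5.
The 2 values of 1245 occupy positions 7–8 → average rank (7+8)/2 = 7.5.
Ranks ≤ 7: {1, 2.5, 2.5, 4, 5, 6} → 6 values.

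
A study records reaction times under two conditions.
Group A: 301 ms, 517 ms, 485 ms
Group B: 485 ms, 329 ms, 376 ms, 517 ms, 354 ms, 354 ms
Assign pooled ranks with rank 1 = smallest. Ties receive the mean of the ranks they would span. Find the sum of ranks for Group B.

Sorted (ascending): 301, 329, 354, 354, 376, 485, 485, 517, 517
The 2 values of 354 occupy positions 3–4 → average rank (3+4)/2 = 3.5.
The 2 values of 485 occupy positions 6–7 → average rank (6+7)/2 = 6.5.
The 2 values of 517 occupy positions 8–9 → average rank (8+9)/2 = 8.5.
Group B values → pooled ranks: 485→6.5, 329→2, 376→5, 517→8.5, 354→3.5, 354→3.5
Rank sum = 6.5 + 2 + 5 + 8.5 + 3.5 + 3.5 = 29

29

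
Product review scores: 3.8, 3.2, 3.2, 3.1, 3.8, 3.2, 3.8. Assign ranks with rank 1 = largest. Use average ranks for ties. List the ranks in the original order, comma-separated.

2, 5, 5, 7, 2, 5, 2

Sorted (descending): 3.8, 3.8, 3.8, 3.2, 3.2, 3.2, 3.1
The 3 values of 3.8 occupy positions 1–3 → average rank 2.
The 3 values of 3.2 occupy positions 4–6 → average rank 5.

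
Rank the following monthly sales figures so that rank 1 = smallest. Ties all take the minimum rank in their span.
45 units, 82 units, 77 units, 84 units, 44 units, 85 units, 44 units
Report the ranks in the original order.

3, 5, 4, 6, 1, 7, 1

Sorted (ascending): 44, 44, 45, 77, 82, 84, 85
The 2 values of 44 occupy positions 1–2 → each gets rank 1.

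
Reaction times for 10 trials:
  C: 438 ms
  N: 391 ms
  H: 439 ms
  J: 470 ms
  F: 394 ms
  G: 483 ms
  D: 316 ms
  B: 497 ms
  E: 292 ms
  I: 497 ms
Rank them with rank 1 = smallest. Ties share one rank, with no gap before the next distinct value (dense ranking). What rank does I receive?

9

Sorted (ascending): 292, 316, 391, 394, 438, 439, 470, 483, 497, 497
The 2 values of 497 share dense rank 9.
Remaining distinct values take the next consecutive integers.
I has value 497 ms → rank 9.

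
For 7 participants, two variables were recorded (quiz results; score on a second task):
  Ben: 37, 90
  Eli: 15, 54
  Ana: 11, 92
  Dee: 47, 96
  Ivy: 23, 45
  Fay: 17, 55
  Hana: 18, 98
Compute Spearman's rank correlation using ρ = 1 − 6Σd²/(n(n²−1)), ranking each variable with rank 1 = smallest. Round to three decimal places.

Ranks of variable 1: 6, 2, 1, 7, 5, 3, 4
Ranks of variable 2: 4, 2, 5, 6, 1, 3, 7
d = r₁ − r₂: 2, 0, -4, 1, 4, 0, -3
d²: 4, 0, 16, 1, 16, 0, 9; Σd² = 46
ρ = 1 − 6·46/(7·48) = 1 − 276/336 = 0.179

0.179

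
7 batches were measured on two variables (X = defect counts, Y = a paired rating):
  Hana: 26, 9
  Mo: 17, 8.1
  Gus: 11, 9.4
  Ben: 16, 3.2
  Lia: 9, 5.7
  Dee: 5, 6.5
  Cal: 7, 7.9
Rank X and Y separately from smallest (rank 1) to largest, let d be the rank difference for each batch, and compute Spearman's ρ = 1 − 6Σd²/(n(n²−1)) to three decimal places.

Ranks of variable 1: 7, 6, 4, 5, 3, 1, 2
Ranks of variable 2: 6, 5, 7, 1, 2, 3, 4
d = r₁ − r₂: 1, 1, -3, 4, 1, -2, -2
d²: 1, 1, 9, 16, 1, 4, 4; Σd² = 36
ρ = 1 − 6·36/(7·48) = 1 − 216/336 = 0.357

0.357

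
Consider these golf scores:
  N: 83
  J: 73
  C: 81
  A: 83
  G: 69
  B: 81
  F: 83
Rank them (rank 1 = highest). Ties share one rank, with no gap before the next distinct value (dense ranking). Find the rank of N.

1

Sorted (descending): 83, 83, 83, 81, 81, 73, 69
The 3 values of 83 share dense rank 1.
The 2 values of 81 share dense rank 2.
Remaining distinct values take the next consecutive integers.
N has value 83 → rank 1.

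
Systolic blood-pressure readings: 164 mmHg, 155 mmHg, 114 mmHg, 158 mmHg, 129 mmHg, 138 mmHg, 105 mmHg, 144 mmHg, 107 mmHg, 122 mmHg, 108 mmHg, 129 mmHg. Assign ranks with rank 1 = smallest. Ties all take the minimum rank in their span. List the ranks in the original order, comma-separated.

Sorted (ascending): 105, 107, 108, 114, 122, 129, 129, 138, 144, 155, 158, 164
The 2 values of 129 occupy positions 6–7 → each gets rank 6.

12, 10, 4, 11, 6, 8, 1, 9, 2, 5, 3, 6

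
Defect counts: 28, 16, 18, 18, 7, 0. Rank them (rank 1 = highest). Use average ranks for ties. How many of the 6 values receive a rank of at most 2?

Sorted (descending): 28, 18, 18, 16, 7, 0
The 2 values of 18 occupy positions 2–3 → average rank (2+3)/2 = 2.5.
Ranks ≤ 2: {1} → 1 value.

1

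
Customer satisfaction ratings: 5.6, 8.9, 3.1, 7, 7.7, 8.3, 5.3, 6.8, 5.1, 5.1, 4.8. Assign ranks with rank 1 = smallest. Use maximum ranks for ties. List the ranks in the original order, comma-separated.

6, 11, 1, 8, 9, 10, 5, 7, 4, 4, 2

Sorted (ascending): 3.1, 4.8, 5.1, 5.1, 5.3, 5.6, 6.8, 7, 7.7, 8.3, 8.9
The 2 values of 5.1 occupy positions 3–4 → each gets rank 4.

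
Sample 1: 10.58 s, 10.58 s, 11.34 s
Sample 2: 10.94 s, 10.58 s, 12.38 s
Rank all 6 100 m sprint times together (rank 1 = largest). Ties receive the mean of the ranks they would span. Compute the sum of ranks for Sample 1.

Sorted (descending): 12.38, 11.34, 10.94, 10.58, 10.58, 10.58
The 3 values of 10.58 occupy positions 4–6 → average rank 5.
Sample 1 values → pooled ranks: 10.58→5, 10.58→5, 11.34→2
Rank sum = 5 + 5 + 2 = 12

12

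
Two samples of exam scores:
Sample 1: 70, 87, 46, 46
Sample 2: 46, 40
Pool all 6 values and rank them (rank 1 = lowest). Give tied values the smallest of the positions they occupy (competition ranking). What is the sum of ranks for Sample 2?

Sorted (ascending): 40, 46, 46, 46, 70, 87
The 3 values of 46 occupy positions 2–4 → each gets rank 2.
Sample 2 values → pooled ranks: 46→2, 40→1
Rank sum = 2 + 1 = 3

3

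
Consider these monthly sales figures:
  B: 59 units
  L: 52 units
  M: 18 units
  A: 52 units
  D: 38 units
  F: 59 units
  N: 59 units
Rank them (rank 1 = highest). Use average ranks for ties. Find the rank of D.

Sorted (descending): 59, 59, 59, 52, 52, 38, 18
The 3 values of 59 occupy positions 1–3 → average rank 2.
The 2 values of 52 occupy positions 4–5 → average rank (4+5)/2 = 4.5.
D has value 38 units → rank 6.

6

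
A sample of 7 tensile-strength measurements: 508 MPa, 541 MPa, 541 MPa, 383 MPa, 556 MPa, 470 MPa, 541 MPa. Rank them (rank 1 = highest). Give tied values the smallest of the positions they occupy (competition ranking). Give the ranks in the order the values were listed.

Sorted (descending): 556, 541, 541, 541, 508, 470, 383
The 3 values of 541 occupy positions 2–4 → each gets rank 2.

5, 2, 2, 7, 1, 6, 2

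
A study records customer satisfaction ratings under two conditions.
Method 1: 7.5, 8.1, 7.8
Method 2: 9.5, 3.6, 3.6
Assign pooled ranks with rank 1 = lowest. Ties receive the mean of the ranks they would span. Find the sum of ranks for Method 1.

Sorted (ascending): 3.6, 3.6, 7.5, 7.8, 8.1, 9.5
The 2 values of 3.6 occupy positions 1–2 → average rank (1+2)/2 = 1.5.
Method 1 values → pooled ranks: 7.5→3, 8.1→5, 7.8→4
Rank sum = 3 + 5 + 4 = 12

12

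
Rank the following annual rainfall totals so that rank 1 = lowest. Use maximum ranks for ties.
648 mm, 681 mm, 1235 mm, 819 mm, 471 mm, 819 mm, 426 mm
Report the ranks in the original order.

3, 4, 7, 6, 2, 6, 1

Sorted (ascending): 426, 471, 648, 681, 819, 819, 1235
The 2 values of 819 occupy positions 5–6 → each gets rank 6.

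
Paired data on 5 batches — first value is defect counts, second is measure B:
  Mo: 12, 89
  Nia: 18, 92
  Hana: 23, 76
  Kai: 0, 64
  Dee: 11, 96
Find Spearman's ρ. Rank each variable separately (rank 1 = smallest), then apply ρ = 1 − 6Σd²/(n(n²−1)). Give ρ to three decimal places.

0.100

Ranks of variable 1: 3, 4, 5, 1, 2
Ranks of variable 2: 3, 4, 2, 1, 5
d = r₁ − r₂: 0, 0, 3, 0, -3
d²: 0, 0, 9, 0, 9; Σd² = 18
ρ = 1 − 6·18/(5·24) = 1 − 108/120 = 0.100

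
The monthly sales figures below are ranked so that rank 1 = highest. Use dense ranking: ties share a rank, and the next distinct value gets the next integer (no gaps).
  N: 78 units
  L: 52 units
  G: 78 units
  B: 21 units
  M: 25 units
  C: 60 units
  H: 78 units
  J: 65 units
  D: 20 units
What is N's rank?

1

Sorted (descending): 78, 78, 78, 65, 60, 52, 25, 21, 20
The 3 values of 78 share dense rank 1.
Remaining distinct values take the next consecutive integers.
N has value 78 units → rank 1.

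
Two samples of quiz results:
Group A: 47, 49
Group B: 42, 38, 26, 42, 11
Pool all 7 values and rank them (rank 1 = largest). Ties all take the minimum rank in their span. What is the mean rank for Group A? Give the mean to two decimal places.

1.50

Sorted (descending): 49, 47, 42, 42, 38, 26, 11
The 2 values of 42 occupy positions 3–4 → each gets rank 3.
Group A values → pooled ranks: 47→2, 49→1
Mean rank = (2 + 1) / 2 = 1.50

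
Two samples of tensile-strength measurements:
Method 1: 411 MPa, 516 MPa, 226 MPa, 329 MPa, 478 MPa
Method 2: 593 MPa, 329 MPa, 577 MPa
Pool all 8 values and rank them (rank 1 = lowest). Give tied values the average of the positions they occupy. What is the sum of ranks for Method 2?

17.5

Sorted (ascending): 226, 329, 329, 411, 478, 516, 577, 593
The 2 values of 329 occupy positions 2–3 → average rank (2+3)/2 = 2.5.
Method 2 values → pooled ranks: 593→8, 329→2.5, 577→7
Rank sum = 8 + 2.5 + 7 = 17.5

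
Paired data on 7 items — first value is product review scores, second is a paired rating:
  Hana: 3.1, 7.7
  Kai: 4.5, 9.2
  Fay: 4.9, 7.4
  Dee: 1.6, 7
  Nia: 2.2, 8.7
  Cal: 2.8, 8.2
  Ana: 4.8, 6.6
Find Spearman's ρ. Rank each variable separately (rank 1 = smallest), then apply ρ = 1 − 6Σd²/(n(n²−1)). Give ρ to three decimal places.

-0.179

Ranks of variable 1: 4, 5, 7, 1, 2, 3, 6
Ranks of variable 2: 4, 7, 3, 2, 6, 5, 1
d = r₁ − r₂: 0, -2, 4, -1, -4, -2, 5
d²: 0, 4, 16, 1, 16, 4, 25; Σd² = 66
ρ = 1 − 6·66/(7·48) = 1 − 396/336 = -0.179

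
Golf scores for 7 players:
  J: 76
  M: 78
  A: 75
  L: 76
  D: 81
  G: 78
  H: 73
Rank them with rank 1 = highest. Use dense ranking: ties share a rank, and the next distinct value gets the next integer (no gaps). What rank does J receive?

Sorted (descending): 81, 78, 78, 76, 76, 75, 73
The 2 values of 78 share dense rank 2.
The 2 values of 76 share dense rank 3.
Remaining distinct values take the next consecutive integers.
J has value 76 → rank 3.

3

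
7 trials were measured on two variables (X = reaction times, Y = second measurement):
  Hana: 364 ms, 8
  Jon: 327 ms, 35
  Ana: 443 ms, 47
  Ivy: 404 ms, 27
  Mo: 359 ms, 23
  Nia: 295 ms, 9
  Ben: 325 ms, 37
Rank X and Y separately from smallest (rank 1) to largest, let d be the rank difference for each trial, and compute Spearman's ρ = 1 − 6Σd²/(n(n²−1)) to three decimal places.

Ranks of variable 1: 5, 3, 7, 6, 4, 1, 2
Ranks of variable 2: 1, 5, 7, 4, 3, 2, 6
d = r₁ − r₂: 4, -2, 0, 2, 1, -1, -4
d²: 16, 4, 0, 4, 1, 1, 16; Σd² = 42
ρ = 1 − 6·42/(7·48) = 1 − 252/336 = 0.250

0.250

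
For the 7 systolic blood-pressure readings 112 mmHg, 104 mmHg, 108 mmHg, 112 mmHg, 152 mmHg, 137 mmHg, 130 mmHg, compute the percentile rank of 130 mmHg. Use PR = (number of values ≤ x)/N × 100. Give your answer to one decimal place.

71.4

N = 7.
Strictly below 130: 4. Equal to 130: 1.
PR = 5/7 × 100 = 71.4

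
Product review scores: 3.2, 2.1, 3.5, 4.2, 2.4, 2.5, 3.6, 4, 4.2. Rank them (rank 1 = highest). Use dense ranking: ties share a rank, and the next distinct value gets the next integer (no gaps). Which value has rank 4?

Sorted (descending): 4.2, 4.2, 4, 3.6, 3.5, 3.2, 2.5, 2.4, 2.1
The 2 values of 4.2 share dense rank 1.
Remaining distinct values take the next consecutive integers.
Rank 4 → value 3.5.

3.5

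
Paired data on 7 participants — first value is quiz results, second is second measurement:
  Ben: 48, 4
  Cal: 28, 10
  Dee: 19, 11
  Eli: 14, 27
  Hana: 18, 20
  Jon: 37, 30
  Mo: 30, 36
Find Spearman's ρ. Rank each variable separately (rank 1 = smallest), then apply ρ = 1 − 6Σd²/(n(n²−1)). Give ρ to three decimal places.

-0.143

Ranks of variable 1: 7, 4, 3, 1, 2, 6, 5
Ranks of variable 2: 1, 2, 3, 5, 4, 6, 7
d = r₁ − r₂: 6, 2, 0, -4, -2, 0, -2
d²: 36, 4, 0, 16, 4, 0, 4; Σd² = 64
ρ = 1 − 6·64/(7·48) = 1 − 384/336 = -0.143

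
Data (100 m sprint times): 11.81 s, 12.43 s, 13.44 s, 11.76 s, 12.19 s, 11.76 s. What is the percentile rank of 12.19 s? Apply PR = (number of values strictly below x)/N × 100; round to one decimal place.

50.0

N = 6.
Strictly below 12.19: 3. Equal to 12.19: 1.
PR = 3/6 × 100 = 50.0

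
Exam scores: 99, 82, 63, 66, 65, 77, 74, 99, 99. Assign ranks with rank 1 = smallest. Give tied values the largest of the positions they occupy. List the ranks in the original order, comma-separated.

9, 6, 1, 3, 2, 5, 4, 9, 9

Sorted (ascending): 63, 65, 66, 74, 77, 82, 99, 99, 99
The 3 values of 99 occupy positions 7–9 → each gets rank 9.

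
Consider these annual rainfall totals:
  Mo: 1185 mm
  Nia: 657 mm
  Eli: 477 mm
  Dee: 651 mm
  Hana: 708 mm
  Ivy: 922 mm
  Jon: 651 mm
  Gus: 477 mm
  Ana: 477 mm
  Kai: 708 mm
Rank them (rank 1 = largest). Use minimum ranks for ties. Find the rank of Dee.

Sorted (descending): 1185, 922, 708, 708, 657, 651, 651, 477, 477, 477
The 2 values of 708 occupy positions 3–4 → each gets rank 3.
The 2 values of 651 occupy positions 6–7 → each gets rank 6.
The 3 values of 477 occupy positions 8–10 → each gets rank 8.
Dee has value 651 mm → rank 6.

6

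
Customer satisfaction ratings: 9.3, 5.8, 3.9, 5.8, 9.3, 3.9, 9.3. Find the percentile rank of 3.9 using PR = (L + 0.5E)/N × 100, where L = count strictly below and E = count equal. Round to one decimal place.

N = 7.
Strictly below 3.9: 0. Equal to 3.9: 2.
PR = (0 + 0.5·2)/7 × 100 = 14.3

14.3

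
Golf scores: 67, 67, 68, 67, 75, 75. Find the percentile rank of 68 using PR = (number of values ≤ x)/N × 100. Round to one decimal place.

N = 6.
Strictly below 68: 3. Equal to 68: 1.
PR = 4/6 × 100 = 66.7

66.7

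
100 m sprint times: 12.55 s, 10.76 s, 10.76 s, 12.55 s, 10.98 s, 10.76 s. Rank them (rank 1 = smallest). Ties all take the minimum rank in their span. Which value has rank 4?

Sorted (ascending): 10.76, 10.76, 10.76, 10.98, 12.55, 12.55
The 3 values of 10.76 occupy positions 1–3 → each gets rank 1.
The 2 values of 12.55 occupy positions 5–6 → each gets rank 5.
Rank 4 → value 10.98.

10.98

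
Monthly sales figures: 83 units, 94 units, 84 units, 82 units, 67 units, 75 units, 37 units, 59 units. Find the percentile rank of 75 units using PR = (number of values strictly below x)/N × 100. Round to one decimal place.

N = 8.
Strictly below 75: 3. Equal to 75: 1.
PR = 3/8 × 100 = 37.5

37.5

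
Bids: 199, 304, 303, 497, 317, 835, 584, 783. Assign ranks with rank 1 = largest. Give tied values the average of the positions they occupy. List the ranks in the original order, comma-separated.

Sorted (descending): 835, 783, 584, 497, 317, 304, 303, 199
No ties — each value takes its position as its rank.

8, 6, 7, 4, 5, 1, 3, 2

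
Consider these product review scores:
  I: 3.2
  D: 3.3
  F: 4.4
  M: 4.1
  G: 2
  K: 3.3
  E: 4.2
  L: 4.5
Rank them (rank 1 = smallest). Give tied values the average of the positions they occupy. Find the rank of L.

8

Sorted (ascending): 2, 3.2, 3.3, 3.3, 4.1, 4.2, 4.4, 4.5
The 2 values of 3.3 occupy positions 3–4 → average rank (3+4)/2 = 3.5.
L has value 4.5 → rank 8.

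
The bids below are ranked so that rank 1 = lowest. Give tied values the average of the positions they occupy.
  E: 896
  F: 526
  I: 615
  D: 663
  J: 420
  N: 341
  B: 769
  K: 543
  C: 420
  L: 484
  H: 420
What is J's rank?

3

Sorted (ascending): 341, 420, 420, 420, 484, 526, 543, 615, 663, 769, 896
The 3 values of 420 occupy positions 2–4 → average rank 3.
J has value 420 → rank 3.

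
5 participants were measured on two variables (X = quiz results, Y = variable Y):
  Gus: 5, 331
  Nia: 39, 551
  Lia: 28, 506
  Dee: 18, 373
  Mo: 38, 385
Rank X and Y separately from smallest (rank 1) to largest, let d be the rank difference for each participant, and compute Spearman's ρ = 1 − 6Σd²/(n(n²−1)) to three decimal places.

0.900

Ranks of variable 1: 1, 5, 3, 2, 4
Ranks of variable 2: 1, 5, 4, 2, 3
d = r₁ − r₂: 0, 0, -1, 0, 1
d²: 0, 0, 1, 0, 1; Σd² = 2
ρ = 1 − 6·2/(5·24) = 1 − 12/120 = 0.900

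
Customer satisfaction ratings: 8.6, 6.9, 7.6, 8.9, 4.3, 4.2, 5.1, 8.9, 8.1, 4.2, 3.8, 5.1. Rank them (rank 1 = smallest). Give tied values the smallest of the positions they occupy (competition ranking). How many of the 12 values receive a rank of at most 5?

6

Sorted (ascending): 3.8, 4.2, 4.2, 4.3, 5.1, 5.1, 6.9, 7.6, 8.1, 8.6, 8.9, 8.9
The 2 values of 4.2 occupy positions 2–3 → each gets rank 2.
The 2 values of 5.1 occupy positions 5–6 → each gets rank 5.
The 2 values of 8.9 occupy positions 11–12 → each gets rank 11.
Ranks ≤ 5: {1, 2, 2, 4, 5, 5} → 6 values.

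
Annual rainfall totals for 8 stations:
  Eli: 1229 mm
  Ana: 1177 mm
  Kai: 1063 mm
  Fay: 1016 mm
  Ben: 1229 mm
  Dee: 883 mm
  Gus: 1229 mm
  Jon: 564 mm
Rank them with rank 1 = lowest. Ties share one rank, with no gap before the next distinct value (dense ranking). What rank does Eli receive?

Sorted (ascending): 564, 883, 1016, 1063, 1177, 1229, 1229, 1229
The 3 values of 1229 share dense rank 6.
Remaining distinct values take the next consecutive integers.
Eli has value 1229 mm → rank 6.

6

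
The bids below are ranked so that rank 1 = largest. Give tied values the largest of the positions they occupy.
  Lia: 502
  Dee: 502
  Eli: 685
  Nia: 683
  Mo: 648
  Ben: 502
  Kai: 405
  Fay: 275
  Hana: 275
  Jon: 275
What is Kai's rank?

Sorted (descending): 685, 683, 648, 502, 502, 502, 405, 275, 275, 275
The 3 values of 502 occupy positions 4–6 → each gets rank 6.
The 3 values of 275 occupy positions 8–10 → each gets rank 10.
Kai has value 405 → rank 7.

7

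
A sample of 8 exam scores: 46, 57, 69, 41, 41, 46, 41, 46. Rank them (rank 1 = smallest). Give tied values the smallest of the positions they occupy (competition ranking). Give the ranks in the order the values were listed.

Sorted (ascending): 41, 41, 41, 46, 46, 46, 57, 69
The 3 values of 41 occupy positions 1–3 → each gets rank 1.
The 3 values of 46 occupy positions 4–6 → each gets rank 4.

4, 7, 8, 1, 1, 4, 1, 4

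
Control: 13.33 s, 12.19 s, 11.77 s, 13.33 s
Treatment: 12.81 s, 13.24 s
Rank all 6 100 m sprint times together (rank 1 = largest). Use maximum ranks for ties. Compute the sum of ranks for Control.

15

Sorted (descending): 13.33, 13.33, 13.24, 12.81, 12.19, 11.77
The 2 values of 13.33 occupy positions 1–2 → each gets rank 2.
Control values → pooled ranks: 13.33→2, 12.19→5, 11.77→6, 13.33→2
Rank sum = 2 + 5 + 6 + 2 = 15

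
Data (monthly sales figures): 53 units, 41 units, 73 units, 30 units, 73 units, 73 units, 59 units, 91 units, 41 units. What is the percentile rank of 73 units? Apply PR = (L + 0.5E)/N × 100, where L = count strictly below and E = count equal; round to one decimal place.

72.2

N = 9.
Strictly below 73: 5. Equal to 73: 3.
PR = (5 + 0.5·3)/9 × 100 = 72.2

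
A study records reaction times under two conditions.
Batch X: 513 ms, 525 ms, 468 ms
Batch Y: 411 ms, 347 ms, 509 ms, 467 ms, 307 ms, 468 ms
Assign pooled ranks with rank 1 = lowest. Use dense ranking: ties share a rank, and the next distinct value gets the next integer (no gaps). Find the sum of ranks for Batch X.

Sorted (ascending): 307, 347, 411, 467, 468, 468, 509, 513, 525
The 2 values of 468 share dense rank 5.
Remaining distinct values take the next consecutive integers.
Batch X values → pooled ranks: 513→7, 525→8, 468→5
Rank sum = 7 + 8 + 5 = 20

20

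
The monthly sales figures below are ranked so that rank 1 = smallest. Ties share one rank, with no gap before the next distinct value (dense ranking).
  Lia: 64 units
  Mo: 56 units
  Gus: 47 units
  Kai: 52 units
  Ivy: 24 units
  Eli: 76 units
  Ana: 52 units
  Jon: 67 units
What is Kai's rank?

Sorted (ascending): 24, 47, 52, 52, 56, 64, 67, 76
The 2 values of 52 share dense rank 3.
Remaining distinct values take the next consecutive integers.
Kai has value 52 units → rank 3.

3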